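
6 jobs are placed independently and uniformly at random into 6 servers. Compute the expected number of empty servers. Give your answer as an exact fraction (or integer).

Let Xⱼ=1 if server j is empty. P(Xⱼ=1) = ((6-1)/6)^6 = 15625/46656.
By linearity, E[#empty] = 6·15625/46656 = 15625/7776.

15625/7776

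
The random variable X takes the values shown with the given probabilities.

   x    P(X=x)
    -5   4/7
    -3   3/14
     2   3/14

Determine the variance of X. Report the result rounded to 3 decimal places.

7.638

E[X] = (4/7)·(-5) + (3/14)·(-3) + (3/14)·2 = -43/14
E[X²] = (4/7)·25 + (3/14)·9 + (3/14)·4 = 239/14
Var(X) = 239/14 − (-43/14)² = 1497/196 ≈ 7.638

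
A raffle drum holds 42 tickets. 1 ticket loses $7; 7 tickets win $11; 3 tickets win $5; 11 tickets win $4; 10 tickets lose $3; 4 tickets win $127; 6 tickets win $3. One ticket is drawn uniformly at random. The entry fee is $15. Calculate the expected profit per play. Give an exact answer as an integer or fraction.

E[payout] = (1/42)·(-7) + (7/42)·11 + (3/42)·5 + (11/42)·4 + (10/42)·(-3) + (4/42)·127 + (6/42)·3 = 625/42
Expected profit = 625/42 − 15 = -5/42

-5/42 dollars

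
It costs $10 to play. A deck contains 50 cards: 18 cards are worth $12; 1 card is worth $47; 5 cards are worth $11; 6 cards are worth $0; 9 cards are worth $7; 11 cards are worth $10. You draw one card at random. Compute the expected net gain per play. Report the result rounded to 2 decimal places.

-$0.18

E[payout] = (18/50)·12 + (1/50)·47 + (5/50)·11 + (6/50)·0 + (9/50)·7 + (11/50)·10 = 491/50
Expected profit = 491/50 − 10 = -9/50 ≈ -$0.18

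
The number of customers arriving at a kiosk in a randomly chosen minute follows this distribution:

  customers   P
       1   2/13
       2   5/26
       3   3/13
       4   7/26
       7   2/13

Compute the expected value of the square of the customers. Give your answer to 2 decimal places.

E[X²] = (2/13)·1 + (5/26)·4 + (3/13)·9 + (7/26)·16 + (2/13)·49
     = 193/13 ≈ 14.85

14.85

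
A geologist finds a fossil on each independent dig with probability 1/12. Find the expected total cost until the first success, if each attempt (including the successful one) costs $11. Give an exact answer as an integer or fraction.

$132

E[#attempts] = 1/p = 12; E[cost] = 11·12 = 132.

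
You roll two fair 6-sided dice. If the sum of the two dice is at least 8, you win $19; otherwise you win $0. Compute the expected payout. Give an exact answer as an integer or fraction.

E[payout] = (7/12)·0 + (5/12)·19 = 95/12

95/12 dollars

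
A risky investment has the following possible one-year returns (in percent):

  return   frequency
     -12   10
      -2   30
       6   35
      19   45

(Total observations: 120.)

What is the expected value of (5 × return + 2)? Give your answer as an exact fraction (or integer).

Total = 120, so P(return=-12) = 10/120, etc.
E[5x+2] = (1/12)·(-58) + (1/4)·(-8) + (7/24)·32 + (3/8)·97
     = 311/8

311/8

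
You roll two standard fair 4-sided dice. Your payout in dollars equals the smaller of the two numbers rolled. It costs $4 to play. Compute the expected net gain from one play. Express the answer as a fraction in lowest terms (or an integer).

-17/8 dollars

Distribution of the smaller of the two numbers rolled: 1 w.p. 7/16, 2 w.p. 5/16, 3 w.p. 3/16, 4 w.p. 1/16
E[payout] = (7/16)·1 + (5/16)·2 + (3/16)·3 + (1/16)·4 = 15/8
Expected profit = 15/8 − 4 = -17/8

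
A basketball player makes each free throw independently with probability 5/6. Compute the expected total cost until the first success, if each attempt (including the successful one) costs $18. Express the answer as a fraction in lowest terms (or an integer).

108/5 dollars

E[#attempts] = 1/p = 6/5; E[cost] = 18·6/5 = 108/5.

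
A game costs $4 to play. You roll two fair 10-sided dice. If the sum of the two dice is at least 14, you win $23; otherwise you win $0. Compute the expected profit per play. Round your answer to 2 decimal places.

E[payout] = (18/25)·0 + (7/25)·23 = 161/25
Expected profit = 161/25 − 4 = 61/25 ≈ $2.44

$2.44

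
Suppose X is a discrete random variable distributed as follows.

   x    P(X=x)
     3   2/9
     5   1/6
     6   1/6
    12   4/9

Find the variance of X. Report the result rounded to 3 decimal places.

14.806

E[X] = (2/9)·3 + (1/6)·5 + (1/6)·6 + (4/9)·12 = 47/6
E[X²] = (2/9)·9 + (1/6)·25 + (1/6)·36 + (4/9)·144 = 457/6
Var(X) = 457/6 − (47/6)² = 533/36 ≈ 14.806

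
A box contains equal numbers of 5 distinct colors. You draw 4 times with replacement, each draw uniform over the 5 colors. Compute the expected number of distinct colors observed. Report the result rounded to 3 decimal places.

2.952

Let Xⱼ=1 if type j appears at least once. P(Xⱼ=1) = 1 − ((5−1)/5)^4 = 369/625.
E[#distinct] = 5·369/625 = 369/125.
≈ 2.952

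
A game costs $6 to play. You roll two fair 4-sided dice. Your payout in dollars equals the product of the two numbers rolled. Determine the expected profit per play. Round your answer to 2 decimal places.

$0.25

Distribution of the product of the two numbers rolled: 1 w.p. 1/16, 2 w.p. 1/8, 3 w.p. 1/8, 4 w.p. 3/16, 6 w.p. 1/8, 8 w.p. 1/8, …
E[payout] = (1/16)·1 + (1/8)·2 + (1/8)·3 + (3/16)·4 + (1/8)·6 + (1/8)·8 + (1/16)·9 + (1/8)·12 + (1/16)·16 = 25/4
Expected profit = 25/4 − 6 = 1/4 ≈ $0.25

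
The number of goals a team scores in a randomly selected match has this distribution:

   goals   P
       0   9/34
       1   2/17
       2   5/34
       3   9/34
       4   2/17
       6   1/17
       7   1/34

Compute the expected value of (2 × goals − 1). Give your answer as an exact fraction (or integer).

E[2x-1] = (9/34)·(-1) + (2/17)·1 + (5/34)·3 + (9/34)·5 + (2/17)·7 + (1/17)·11 + (1/34)·13
     = 59/17

59/17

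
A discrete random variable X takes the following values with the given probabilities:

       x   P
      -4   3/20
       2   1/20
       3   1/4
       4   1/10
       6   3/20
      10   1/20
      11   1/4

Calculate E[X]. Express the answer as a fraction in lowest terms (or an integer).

E[X] = (3/20)·(-4) + (1/20)·2 + (1/4)·3 + (1/10)·4 + (3/20)·6 + (1/20)·10 + (1/4)·11
     = 24/5

24/5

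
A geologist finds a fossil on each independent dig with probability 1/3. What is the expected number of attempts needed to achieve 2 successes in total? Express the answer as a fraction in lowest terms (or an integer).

6

By linearity (sum of 2 independent geometric waits), E[trials] = 2/p = 2/(1/3) = 6.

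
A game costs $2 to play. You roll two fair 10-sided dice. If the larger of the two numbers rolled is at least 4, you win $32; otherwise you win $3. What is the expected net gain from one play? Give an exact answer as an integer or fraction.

2739/100 dollars

E[payout] = (9/100)·3 + (91/100)·32 = 2939/100
Expected profit = 2939/100 − 2 = 2739/100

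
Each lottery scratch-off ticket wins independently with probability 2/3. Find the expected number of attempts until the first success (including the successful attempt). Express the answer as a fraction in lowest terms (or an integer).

3/2

For a geometric distribution, E[trials] = 1/p = 1/(2/3) = 3/2.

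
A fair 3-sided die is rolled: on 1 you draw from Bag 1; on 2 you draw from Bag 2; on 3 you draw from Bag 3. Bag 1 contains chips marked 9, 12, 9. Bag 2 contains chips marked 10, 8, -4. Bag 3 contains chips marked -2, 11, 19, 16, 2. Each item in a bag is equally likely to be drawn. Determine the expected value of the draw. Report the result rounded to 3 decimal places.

E[X | Bag 1] = (9 + 12 + 9)/3 = 10
E[X | Bag 2] = (10 + 8 − 4)/3 = 14/3
E[X | Bag 3] = (-2 + 11 + 19 + 16 + 2)/5 = 46/5
E[X] = (1/3)·10 + (1/3)·14/3 + (1/3)·46/5 = 358/45 ≈ 7.956

7.956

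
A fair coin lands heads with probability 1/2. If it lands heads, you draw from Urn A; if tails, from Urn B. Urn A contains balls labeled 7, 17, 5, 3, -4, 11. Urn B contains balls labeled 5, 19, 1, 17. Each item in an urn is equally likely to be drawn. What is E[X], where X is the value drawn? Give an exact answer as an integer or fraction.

17/2

E[X | Urn A] = (7 + 17 + 5 + 3 − 4 + 11)/6 = 13/2
E[X | Urn B] = (5 + 19 + 1 + 17)/4 = 21/2
E[X] = (1/2)·13/2 + (1/2)·21/2 = 17/2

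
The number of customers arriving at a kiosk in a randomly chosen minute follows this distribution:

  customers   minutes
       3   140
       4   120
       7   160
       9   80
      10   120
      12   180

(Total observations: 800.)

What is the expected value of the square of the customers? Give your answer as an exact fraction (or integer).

2771/40

Total = 800, so P(customers=3) = 140/800, etc.
E[X²] = (7/40)·9 + (3/20)·16 + (1/5)·49 + (1/10)·81 + (3/20)·100 + (9/40)·144
     = 2771/40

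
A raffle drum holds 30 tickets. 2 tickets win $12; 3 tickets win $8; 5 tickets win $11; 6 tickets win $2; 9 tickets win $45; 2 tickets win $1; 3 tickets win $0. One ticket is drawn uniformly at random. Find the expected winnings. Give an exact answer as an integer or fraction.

E[payout] = (2/30)·12 + (3/30)·8 + (5/30)·11 + (6/30)·2 + (9/30)·45 + (2/30)·1 + (3/30)·0 = 87/5

87/5 dollars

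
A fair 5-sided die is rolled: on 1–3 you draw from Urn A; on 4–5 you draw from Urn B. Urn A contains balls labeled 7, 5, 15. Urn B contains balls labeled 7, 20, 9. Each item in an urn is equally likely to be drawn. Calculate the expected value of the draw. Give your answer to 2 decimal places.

10.20

E[X | Urn A] = (7 + 5 + 15)/3 = 9
E[X | Urn B] = (7 + 20 + 9)/3 = 12
E[X] = (3/5)·9 + (2/5)·12 = 51/5 ≈ 10.20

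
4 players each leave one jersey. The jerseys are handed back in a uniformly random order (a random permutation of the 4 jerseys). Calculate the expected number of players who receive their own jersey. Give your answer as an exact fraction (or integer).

Let Xᵢ = 1 if person i gets their own jersey. For each i, P(Xᵢ=1) = 1/4.
By linearity of expectation, E[X₁+…+X_4] = 4·(1/4) = 1.

1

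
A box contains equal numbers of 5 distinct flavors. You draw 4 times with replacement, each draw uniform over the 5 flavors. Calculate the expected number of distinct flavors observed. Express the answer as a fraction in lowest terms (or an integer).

369/125

Let Xⱼ=1 if type j appears at least once. P(Xⱼ=1) = 1 − ((5−1)/5)^4 = 369/625.
E[#distinct] = 5·369/625 = 369/125.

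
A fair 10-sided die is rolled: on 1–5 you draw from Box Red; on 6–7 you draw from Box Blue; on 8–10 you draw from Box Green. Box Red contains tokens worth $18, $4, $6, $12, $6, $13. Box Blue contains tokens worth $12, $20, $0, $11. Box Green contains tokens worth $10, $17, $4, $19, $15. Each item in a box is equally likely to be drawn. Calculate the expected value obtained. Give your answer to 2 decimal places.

$10.97

E[X | Box Red] = (18 + 4 + 6 + 12 + 6 + 13)/6 = 59/6
E[X | Box Blue] = (12 + 20 + 0 + 11)/4 = 43/4
E[X | Box Green] = (10 + 17 + 4 + 19 + 15)/5 = 13
E[X] = (1/2)·59/6 + (1/5)·43/4 + (3/10)·13 = 329/30 ≈ 10.97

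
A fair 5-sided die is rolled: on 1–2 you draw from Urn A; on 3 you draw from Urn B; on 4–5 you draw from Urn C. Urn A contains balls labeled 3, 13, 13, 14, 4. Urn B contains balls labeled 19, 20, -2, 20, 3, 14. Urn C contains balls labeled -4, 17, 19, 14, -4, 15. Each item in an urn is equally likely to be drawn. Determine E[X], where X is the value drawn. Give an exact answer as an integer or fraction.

752/75

E[X | Urn A] = (3 + 13 + 13 + 14 + 4)/5 = 47/5
E[X | Urn B] = (19 + 20 − 2 + 20 + 3 + 14)/6 = 37/3
E[X | Urn C] = (-4 + 17 + 19 + 14 − 4 + 15)/6 = 19/2
E[X] = (2/5)·47/5 + (1/5)·37/3 + (2/5)·19/2 = 752/75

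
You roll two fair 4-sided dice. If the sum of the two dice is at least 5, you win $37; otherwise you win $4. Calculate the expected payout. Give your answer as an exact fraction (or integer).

197/8 dollars

E[payout] = (3/8)·4 + (5/8)·37 = 197/8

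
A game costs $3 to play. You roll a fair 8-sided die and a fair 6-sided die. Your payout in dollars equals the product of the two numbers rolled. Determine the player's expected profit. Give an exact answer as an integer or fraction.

Distribution of the product of the two numbers rolled: 1 w.p. 1/48, 2 w.p. 1/24, 3 w.p. 1/24, 4 w.p. 1/16, 5 w.p. 1/24, 6 w.p. 1/12, …
E[payout] = (1/48)·1 + (1/24)·2 + (1/24)·3 + (1/16)·4 + (1/24)·5 + (1/12)·6 + (1/48)·7 + (1/16)·8 + (1/48)·9 + (1/24)·10 + (1/12)·12 + (1/48)·14 + (1/24)·15 + (1/24)·16 + (1/24)·18 + (1/24)·20 + (1/48)·21 + (1/16)·24 + (1/48)·25 + (1/48)·28 + (1/24)·30 + (1/48)·32 + (1/48)·35 + (1/48)·36 + (1/48)·40 + (1/48)·42 + (1/48)·48 = 63/4
Expected profit = 63/4 − 3 = 51/4

51/4 dollars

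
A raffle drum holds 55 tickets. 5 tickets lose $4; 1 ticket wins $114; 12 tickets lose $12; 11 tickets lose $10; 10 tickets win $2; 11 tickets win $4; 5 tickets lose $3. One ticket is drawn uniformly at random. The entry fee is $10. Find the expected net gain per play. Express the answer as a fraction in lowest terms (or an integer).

-661/55 dollars

E[payout] = (5/55)·(-4) + (1/55)·114 + (12/55)·(-12) + (11/55)·(-10) + (10/55)·2 + (11/55)·4 + (5/55)·(-3) = -111/55
Expected profit = -111/55 − 10 = -661/55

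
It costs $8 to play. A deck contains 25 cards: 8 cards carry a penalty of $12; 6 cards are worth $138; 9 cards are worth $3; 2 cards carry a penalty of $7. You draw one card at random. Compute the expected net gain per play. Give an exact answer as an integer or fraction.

109/5 dollars

E[payout] = (8/25)·(-12) + (6/25)·138 + (9/25)·3 + (2/25)·(-7) = 149/5
Expected profit = 149/5 − 8 = 109/5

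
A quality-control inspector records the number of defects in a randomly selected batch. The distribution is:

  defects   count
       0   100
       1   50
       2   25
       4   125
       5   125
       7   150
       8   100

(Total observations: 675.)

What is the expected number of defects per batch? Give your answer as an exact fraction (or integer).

41/9

Total = 675, so P(defects=0) = 100/675, etc.
E[X] = (4/27)·0 + (2/27)·1 + (1/27)·2 + (5/27)·4 + (5/27)·5 + (2/9)·7 + (4/27)·8
     = 41/9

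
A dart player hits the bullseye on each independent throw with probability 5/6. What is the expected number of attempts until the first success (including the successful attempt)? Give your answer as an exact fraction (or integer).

For a geometric distribution, E[trials] = 1/p = 1/(5/6) = 6/5.

6/5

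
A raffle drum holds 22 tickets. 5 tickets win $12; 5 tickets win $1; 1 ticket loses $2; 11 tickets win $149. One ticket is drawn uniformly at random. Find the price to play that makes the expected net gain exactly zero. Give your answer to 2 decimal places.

$77.36

E[payout] = (5/22)·12 + (5/22)·1 + (1/22)·(-2) + (11/22)·149 = 851/11
Fair fee = E[payout] = 851/11 ≈ $77.36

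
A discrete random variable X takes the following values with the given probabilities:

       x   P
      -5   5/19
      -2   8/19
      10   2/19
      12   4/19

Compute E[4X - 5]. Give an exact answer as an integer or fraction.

13/19

E[4x-5] = (5/19)·(-25) + (8/19)·(-13) + (2/19)·35 + (4/19)·43
     = 13/19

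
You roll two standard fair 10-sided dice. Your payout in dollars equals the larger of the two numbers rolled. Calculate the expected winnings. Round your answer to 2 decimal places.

Distribution of the larger of the two numbers rolled: 1 w.p. 1/100, 2 w.p. 3/100, 3 w.p. 1/20, 4 w.p. 7/100, 5 w.p. 9/100, 6 w.p. 11/100, …
E[payout] = (1/100)·1 + (3/100)·2 + (1/20)·3 + (7/100)·4 + (9/100)·5 + (11/100)·6 + (13/100)·7 + (3/20)·8 + (17/100)·9 + (19/100)·10 = 143/20
≈ $7.15

$7.15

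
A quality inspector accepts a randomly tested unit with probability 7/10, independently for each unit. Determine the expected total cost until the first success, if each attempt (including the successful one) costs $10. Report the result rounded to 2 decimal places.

$14.29

E[#attempts] = 1/p = 10/7; E[cost] = 10·10/7 = 100/7.
≈ 14.29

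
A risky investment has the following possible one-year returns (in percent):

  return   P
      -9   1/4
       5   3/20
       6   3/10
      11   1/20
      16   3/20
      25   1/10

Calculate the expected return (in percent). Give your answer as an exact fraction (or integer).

23/4

E[X] = (1/4)·(-9) + (3/20)·5 + (3/10)·6 + (1/20)·11 + (3/20)·16 + (1/10)·25
     = 23/4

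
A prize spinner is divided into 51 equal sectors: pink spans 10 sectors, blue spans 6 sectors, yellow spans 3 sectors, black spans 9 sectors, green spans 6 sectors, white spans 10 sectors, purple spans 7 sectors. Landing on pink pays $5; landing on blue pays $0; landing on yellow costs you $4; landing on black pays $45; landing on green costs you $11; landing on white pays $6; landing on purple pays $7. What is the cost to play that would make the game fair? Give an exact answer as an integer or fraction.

162/17 dollars

E[payout] = (10/51)·5 + (6/51)·0 + (3/51)·(-4) + (9/51)·45 + (6/51)·(-11) + (10/51)·6 + (7/51)·7 = 162/17
Fair fee = E[payout] = 162/17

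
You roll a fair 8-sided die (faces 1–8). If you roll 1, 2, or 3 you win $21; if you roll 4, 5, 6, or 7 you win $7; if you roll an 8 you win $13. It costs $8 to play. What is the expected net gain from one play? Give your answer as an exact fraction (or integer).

$5

E[payout] = (1/2)·7 + (1/8)·13 + (3/8)·21 = 13
Expected profit = 13 − 8 = 5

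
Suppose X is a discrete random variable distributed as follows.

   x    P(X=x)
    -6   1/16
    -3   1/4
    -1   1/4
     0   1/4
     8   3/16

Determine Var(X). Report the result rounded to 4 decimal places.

16.7344

E[X] = (1/16)·(-6) + (1/4)·(-3) + (1/4)·(-1) + (1/4)·0 + (3/16)·8 = 1/8
E[X²] = (1/16)·36 + (1/4)·9 + (1/4)·1 + (1/4)·0 + (3/16)·64 = 67/4
Var(X) = 67/4 − (1/8)² = 1071/64 ≈ 16.7344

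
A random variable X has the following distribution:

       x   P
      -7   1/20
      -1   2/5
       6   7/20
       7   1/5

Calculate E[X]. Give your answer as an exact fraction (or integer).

11/4

E[X] = (1/20)·(-7) + (2/5)·(-1) + (7/20)·6 + (1/5)·7
     = 11/4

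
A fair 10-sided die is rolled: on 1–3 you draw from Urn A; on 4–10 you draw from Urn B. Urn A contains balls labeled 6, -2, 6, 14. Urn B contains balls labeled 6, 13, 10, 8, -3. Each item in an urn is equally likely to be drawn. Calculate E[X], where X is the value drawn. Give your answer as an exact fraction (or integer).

164/25

E[X | Urn A] = (6 − 2 + 6 + 14)/4 = 6
E[X | Urn B] = (6 + 13 + 10 + 8 − 3)/5 = 34/5
E[X] = (3/10)·6 + (7/10)·34/5 = 164/25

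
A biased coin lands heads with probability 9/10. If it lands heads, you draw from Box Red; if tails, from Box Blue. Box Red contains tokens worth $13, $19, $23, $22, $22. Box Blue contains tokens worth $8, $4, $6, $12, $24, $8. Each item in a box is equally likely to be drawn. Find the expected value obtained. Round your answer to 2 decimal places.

E[X | Box Red] = (13 + 19 + 23 + 22 + 22)/5 = 99/5
E[X | Box Blue] = (8 + 4 + 6 + 12 + 24 + 8)/6 = 31/3
E[X] = (9/10)·99/5 + (1/10)·31/3 = 1414/75 ≈ 18.85

$18.85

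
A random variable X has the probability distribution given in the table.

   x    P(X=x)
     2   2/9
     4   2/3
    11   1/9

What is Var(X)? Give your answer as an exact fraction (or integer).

E[X] = (2/9)·2 + (2/3)·4 + (1/9)·11 = 13/3
E[X²] = (2/9)·4 + (2/3)·16 + (1/9)·121 = 25
Var(X) = 25 − (13/3)² = 56/9

56/9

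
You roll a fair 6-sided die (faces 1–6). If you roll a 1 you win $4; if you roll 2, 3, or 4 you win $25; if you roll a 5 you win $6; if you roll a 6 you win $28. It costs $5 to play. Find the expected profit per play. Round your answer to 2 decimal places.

$13.83

E[payout] = (1/6)·4 + (1/6)·6 + (1/2)·25 + (1/6)·28 = 113/6
Expected profit = 113/6 − 5 = 83/6 ≈ $13.83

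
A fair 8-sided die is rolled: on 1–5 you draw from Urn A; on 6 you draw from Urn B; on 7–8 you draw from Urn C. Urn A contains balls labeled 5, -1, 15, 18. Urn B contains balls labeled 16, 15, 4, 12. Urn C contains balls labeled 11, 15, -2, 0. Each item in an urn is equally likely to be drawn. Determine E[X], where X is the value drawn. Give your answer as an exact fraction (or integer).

E[X | Urn A] = (5 − 1 + 15 + 18)/4 = 37/4
E[X | Urn B] = (16 + 15 + 4 + 12)/4 = 47/4
E[X | Urn C] = (11 + 15 − 2 + 0)/4 = 6
E[X] = (5/8)·37/4 + (1/8)·47/4 + (1/4)·6 = 35/4

35/4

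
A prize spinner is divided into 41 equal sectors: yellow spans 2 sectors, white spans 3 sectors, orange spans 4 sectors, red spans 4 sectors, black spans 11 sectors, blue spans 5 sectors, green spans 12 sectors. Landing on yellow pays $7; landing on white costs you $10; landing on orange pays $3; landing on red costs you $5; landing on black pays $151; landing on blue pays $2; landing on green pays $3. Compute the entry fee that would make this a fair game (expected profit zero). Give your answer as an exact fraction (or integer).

E[payout] = (2/41)·7 + (3/41)·(-10) + (4/41)·3 + (4/41)·(-5) + (11/41)·151 + (5/41)·2 + (12/41)·3 = 1683/41
Fair fee = E[payout] = 1683/41

1683/41 dollars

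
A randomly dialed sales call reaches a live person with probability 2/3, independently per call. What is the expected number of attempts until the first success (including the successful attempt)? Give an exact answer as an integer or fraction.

For a geometric distribution, E[trials] = 1/p = 1/(2/3) = 3/2.

3/2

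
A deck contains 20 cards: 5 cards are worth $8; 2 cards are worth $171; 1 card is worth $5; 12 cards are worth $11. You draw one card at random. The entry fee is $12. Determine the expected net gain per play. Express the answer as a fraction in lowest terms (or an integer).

E[payout] = (5/20)·8 + (2/20)·171 + (1/20)·5 + (12/20)·11 = 519/20
Expected profit = 519/20 − 12 = 279/20

279/20 dollars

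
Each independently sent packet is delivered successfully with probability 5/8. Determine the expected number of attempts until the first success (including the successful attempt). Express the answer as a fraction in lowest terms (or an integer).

For a geometric distribution, E[trials] = 1/p = 1/(5/8) = 8/5.

8/5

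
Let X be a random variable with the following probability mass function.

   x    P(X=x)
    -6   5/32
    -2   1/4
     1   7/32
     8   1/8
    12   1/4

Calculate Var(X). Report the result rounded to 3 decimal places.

43.108

E[X] = (5/32)·(-6) + (1/4)·(-2) + (7/32)·1 + (1/8)·8 + (1/4)·12 = 89/32
E[X²] = (5/32)·36 + (1/4)·4 + (7/32)·1 + (1/8)·64 + (1/4)·144 = 1627/32
Var(X) = 1627/32 − (89/32)² = 44143/1024 ≈ 43.108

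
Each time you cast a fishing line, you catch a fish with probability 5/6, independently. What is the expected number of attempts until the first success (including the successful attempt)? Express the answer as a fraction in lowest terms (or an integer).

6/5

For a geometric distribution, E[trials] = 1/p = 1/(5/6) = 6/5.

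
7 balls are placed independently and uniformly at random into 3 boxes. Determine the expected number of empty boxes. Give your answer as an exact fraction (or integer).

128/729

Let Xⱼ=1 if box j is empty. P(Xⱼ=1) = ((3-1)/3)^7 = 128/2187.
By linearity, E[#empty] = 3·128/2187 = 128/729.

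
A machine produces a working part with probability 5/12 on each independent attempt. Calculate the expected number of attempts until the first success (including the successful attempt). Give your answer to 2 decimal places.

For a geometric distribution, E[trials] = 1/p = 1/(5/12) = 12/5.
≈ 2.40

2.40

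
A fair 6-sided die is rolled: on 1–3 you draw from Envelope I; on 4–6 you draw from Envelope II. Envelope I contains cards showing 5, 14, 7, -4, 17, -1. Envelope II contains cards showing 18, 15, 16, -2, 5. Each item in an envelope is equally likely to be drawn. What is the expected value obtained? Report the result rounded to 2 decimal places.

E[X | Envelope I] = (5 + 14 + 7 − 4 + 17 − 1)/6 = 19/3
E[X | Envelope II] = (18 + 15 + 16 − 2 + 5)/5 = 52/5
E[X] = (1/2)·19/3 + (1/2)·52/5 = 251/30 ≈ 8.37

8.37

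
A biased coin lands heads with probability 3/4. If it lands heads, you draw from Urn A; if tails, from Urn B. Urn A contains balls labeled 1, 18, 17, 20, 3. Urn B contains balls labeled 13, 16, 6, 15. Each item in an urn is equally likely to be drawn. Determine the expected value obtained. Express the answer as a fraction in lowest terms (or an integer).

479/40

E[X | Urn A] = (1 + 18 + 17 + 20 + 3)/5 = 59/5
E[X | Urn B] = (13 + 16 + 6 + 15)/4 = 25/2
E[X] = (3/4)·59/5 + (1/4)·25/2 = 479/40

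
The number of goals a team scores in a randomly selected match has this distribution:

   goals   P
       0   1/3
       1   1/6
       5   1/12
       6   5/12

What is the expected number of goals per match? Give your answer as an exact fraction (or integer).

E[X] = (1/3)·0 + (1/6)·1 + (1/12)·5 + (5/12)·6
     = 37/12

37/12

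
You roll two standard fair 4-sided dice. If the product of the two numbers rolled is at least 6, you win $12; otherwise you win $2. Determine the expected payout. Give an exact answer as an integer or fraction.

$7

E[payout] = (1/2)·2 + (1/2)·12 = 7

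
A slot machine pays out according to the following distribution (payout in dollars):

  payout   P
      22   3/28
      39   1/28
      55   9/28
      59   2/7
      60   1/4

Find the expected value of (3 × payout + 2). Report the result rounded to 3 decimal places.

E[3x+2] = (3/28)·68 + (1/28)·119 + (9/28)·167 + (2/7)·179 + (1/4)·182
     = 1133/7 ≈ 161.857

161.857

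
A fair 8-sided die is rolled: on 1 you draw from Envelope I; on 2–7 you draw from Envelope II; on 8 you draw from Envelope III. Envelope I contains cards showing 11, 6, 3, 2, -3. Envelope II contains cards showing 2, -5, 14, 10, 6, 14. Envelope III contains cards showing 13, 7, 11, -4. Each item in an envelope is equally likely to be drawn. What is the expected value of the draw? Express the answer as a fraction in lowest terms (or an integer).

E[X | Envelope I] = (11 + 6 + 3 + 2 − 3)/5 = 19/5
E[X | Envelope II] = (2 − 5 + 14 + 10 + 6 + 14)/6 = 41/6
E[X | Envelope III] = (13 + 7 + 11 − 4)/4 = 27/4
E[X] = (1/8)·19/5 + (3/4)·41/6 + (1/8)·27/4 = 1031/160

1031/160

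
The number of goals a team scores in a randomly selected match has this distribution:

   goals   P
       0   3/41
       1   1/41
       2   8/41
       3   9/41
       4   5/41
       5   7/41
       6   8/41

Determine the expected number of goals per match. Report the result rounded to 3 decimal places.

E[X] = (3/41)·0 + (1/41)·1 + (8/41)·2 + (9/41)·3 + (5/41)·4 + (7/41)·5 + (8/41)·6
     = 147/41 ≈ 3.585

3.585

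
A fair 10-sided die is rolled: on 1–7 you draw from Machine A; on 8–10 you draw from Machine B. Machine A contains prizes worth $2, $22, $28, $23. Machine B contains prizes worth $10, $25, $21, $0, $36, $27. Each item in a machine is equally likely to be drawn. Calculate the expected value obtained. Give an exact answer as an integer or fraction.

763/40 dollars

E[X | Machine A] = (2 + 22 + 28 + 23)/4 = 75/4
E[X | Machine B] = (10 + 25 + 21 + 0 + 36 + 27)/6 = 119/6
E[X] = (7/10)·75/4 + (3/10)·119/6 = 763/40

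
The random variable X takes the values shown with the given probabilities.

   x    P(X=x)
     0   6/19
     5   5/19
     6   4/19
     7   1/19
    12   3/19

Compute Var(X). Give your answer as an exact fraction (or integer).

E[X] = (6/19)·0 + (5/19)·5 + (4/19)·6 + (1/19)·7 + (3/19)·12 = 92/19
E[X²] = (6/19)·0 + (5/19)·25 + (4/19)·36 + (1/19)·49 + (3/19)·144 = 750/19
Var(X) = 750/19 − (92/19)² = 5786/361

5786/361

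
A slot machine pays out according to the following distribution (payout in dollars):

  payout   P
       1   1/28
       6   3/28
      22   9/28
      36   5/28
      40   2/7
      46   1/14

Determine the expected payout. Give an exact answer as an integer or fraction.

E[X] = (1/28)·1 + (3/28)·6 + (9/28)·22 + (5/28)·36 + (2/7)·40 + (1/14)·46
     = 809/28

809/28 dollars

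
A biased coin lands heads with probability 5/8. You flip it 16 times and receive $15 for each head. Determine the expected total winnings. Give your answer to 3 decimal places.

E[#heads] = 16·5/8 = 10 (linearity over flips).
E[winnings] = 15·10 = 150.
≈ 150.000

$150.000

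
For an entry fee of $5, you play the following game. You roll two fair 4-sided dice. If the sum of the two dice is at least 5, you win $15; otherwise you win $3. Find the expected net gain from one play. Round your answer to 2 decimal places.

E[payout] = (3/8)·3 + (5/8)·15 = 21/2
Expected profit = 21/2 − 5 = 11/2 ≈ $5.50

$5.50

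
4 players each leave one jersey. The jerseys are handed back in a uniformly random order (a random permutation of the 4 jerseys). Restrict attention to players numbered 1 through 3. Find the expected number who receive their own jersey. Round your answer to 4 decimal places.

0.7500

Let Xᵢ = 1 if person i gets their own jersey. For each i, P(Xᵢ=1) = 1/4.
By linearity of expectation, E[X₁+…+X_3] = 3·(1/4) = 3/4.
≈ 0.7500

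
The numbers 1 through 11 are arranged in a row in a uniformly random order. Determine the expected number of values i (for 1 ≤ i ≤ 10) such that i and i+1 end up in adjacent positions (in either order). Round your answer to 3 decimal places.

1.818

For each i ∈ {1,…,10}, let Xᵢ = 1 if i and i+1 are adjacent. P(Xᵢ=1) = 2·(11−1)!/11! = 2/11.
By linearity, E[ΣXᵢ] = (10)·(2/11) = 20/11.
≈ 1.818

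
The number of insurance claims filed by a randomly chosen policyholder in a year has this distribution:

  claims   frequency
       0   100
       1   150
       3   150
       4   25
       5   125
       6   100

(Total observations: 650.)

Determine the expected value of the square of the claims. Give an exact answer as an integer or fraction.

Total = 650, so P(claims=0) = 100/650, etc.
E[X²] = (2/13)·0 + (3/13)·1 + (3/13)·9 + (1/26)·16 + (5/26)·25 + (2/13)·36
     = 345/26

345/26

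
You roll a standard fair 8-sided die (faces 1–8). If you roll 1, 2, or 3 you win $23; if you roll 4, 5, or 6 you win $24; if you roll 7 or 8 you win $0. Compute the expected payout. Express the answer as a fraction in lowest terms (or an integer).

141/8 dollars

E[payout] = (1/4)·0 + (3/8)·23 + (3/8)·24 = 141/8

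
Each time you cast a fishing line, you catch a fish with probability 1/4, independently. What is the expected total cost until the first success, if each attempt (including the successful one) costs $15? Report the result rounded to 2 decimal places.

$60.00

E[#attempts] = 1/p = 4; E[cost] = 15·4 = 60.
≈ 60.00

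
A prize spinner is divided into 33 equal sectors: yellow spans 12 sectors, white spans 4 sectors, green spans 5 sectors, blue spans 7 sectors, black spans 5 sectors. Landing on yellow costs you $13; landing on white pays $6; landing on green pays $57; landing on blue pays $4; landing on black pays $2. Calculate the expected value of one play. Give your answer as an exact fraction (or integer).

E[payout] = (12/33)·(-13) + (4/33)·6 + (5/33)·57 + (7/33)·4 + (5/33)·2 = 191/33

191/33 dollars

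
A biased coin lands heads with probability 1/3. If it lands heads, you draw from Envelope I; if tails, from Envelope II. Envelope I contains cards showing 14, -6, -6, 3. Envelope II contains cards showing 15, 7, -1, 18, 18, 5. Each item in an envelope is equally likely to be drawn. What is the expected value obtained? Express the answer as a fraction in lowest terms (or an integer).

263/36

E[X | Envelope I] = (14 − 6 − 6 + 3)/4 = 5/4
E[X | Envelope II] = (15 + 7 − 1 + 18 + 18 + 5)/6 = 31/3
E[X] = (1/3)·5/4 + (2/3)·31/3 = 263/36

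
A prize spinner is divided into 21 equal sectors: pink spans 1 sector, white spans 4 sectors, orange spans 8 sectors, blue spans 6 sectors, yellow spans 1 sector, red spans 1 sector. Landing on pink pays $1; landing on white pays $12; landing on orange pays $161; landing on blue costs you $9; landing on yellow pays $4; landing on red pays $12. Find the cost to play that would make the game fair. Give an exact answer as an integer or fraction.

E[payout] = (1/21)·1 + (4/21)·12 + (8/21)·161 + (6/21)·(-9) + (1/21)·4 + (1/21)·12 = 433/7
Fair fee = E[payout] = 433/7

433/7 dollars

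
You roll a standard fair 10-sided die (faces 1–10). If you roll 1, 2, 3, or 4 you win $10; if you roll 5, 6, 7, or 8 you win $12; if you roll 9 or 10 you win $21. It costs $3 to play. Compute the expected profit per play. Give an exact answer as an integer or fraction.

E[payout] = (2/5)·10 + (2/5)·12 + (1/5)·21 = 13
Expected profit = 13 − 3 = 10

$10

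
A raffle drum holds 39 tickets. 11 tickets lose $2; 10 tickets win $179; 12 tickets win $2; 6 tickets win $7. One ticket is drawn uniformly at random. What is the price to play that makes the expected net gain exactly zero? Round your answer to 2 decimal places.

$47.03

E[payout] = (11/39)·(-2) + (10/39)·179 + (12/39)·2 + (6/39)·7 = 1834/39
Fair fee = E[payout] = 1834/39 ≈ $47.03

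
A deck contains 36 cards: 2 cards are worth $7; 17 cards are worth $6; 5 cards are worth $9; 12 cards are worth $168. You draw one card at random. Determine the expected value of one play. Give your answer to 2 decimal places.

E[payout] = (2/36)·7 + (17/36)·6 + (5/36)·9 + (12/36)·168 = 2177/36
≈ $60.47

$60.47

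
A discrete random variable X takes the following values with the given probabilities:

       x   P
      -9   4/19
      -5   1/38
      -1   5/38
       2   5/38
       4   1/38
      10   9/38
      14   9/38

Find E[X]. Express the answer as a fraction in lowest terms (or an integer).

74/19

E[X] = (4/19)·(-9) + (1/38)·(-5) + (5/38)·(-1) + (5/38)·2 + (1/38)·4 + (9/38)·10 + (9/38)·14
     = 74/19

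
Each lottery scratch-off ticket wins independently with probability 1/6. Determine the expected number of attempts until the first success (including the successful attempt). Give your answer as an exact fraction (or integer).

For a geometric distribution, E[trials] = 1/p = 1/(1/6) = 6.

6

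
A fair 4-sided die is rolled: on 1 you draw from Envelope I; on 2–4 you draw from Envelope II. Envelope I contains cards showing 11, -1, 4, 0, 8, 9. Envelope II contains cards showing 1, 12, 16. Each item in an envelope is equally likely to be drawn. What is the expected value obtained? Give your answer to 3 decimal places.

E[X | Envelope I] = (11 − 1 + 4 + 0 + 8 + 9)/6 = 31/6
E[X | Envelope II] = (1 + 12 + 16)/3 = 29/3
E[X] = (1/4)·31/6 + (3/4)·29/3 = 205/24 ≈ 8.542

8.542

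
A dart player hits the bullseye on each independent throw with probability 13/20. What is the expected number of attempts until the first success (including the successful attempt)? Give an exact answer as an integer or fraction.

For a geometric distribution, E[trials] = 1/p = 1/(13/20) = 20/13.

20/13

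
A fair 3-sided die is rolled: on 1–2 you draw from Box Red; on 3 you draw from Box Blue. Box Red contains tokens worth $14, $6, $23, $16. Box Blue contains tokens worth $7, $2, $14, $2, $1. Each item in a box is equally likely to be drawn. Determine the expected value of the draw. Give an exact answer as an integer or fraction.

E[X | Box Red] = (14 + 6 + 23 + 16)/4 = 59/4
E[X | Box Blue] = (7 + 2 + 14 + 2 + 1)/5 = 26/5
E[X] = (2/3)·59/4 + (1/3)·26/5 = 347/30

347/30 dollars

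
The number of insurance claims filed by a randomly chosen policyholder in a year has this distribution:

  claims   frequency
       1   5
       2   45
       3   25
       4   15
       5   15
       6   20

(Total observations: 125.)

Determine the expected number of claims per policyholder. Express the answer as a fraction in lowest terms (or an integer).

17/5

Total = 125, so P(claims=1) = 5/125, etc.
E[X] = (1/25)·1 + (9/25)·2 + (1/5)·3 + (3/25)·4 + (3/25)·5 + (4/25)·6
     = 17/5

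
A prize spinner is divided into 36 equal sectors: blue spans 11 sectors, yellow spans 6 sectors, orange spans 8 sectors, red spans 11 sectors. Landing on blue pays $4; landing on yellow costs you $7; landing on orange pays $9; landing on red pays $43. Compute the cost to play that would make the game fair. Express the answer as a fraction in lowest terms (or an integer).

E[payout] = (11/36)·4 + (6/36)·(-7) + (8/36)·9 + (11/36)·43 = 547/36
Fair fee = E[payout] = 547/36

547/36 dollars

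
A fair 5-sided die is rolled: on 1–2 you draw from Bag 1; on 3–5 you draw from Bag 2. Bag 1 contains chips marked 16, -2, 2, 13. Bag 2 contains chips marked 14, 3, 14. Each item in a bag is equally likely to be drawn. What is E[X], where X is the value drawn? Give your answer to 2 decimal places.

9.10

E[X | Bag 1] = (16 − 2 + 2 + 13)/4 = 29/4
E[X | Bag 2] = (14 + 3 + 14)/3 = 31/3
E[X] = (2/5)·29/4 + (3/5)·31/3 = 91/10 ≈ 9.10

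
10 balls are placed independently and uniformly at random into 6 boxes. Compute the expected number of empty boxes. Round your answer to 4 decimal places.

0.9690

Let Xⱼ=1 if box j is empty. P(Xⱼ=1) = ((6-1)/6)^10 = 9765625/60466176.
By linearity, E[#empty] = 6·9765625/60466176 = 9765625/10077696.
≈ 0.9690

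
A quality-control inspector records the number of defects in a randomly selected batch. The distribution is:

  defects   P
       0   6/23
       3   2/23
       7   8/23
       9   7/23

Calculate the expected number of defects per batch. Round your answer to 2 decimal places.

5.43

E[X] = (6/23)·0 + (2/23)·3 + (8/23)·7 + (7/23)·9
     = 125/23 ≈ 5.43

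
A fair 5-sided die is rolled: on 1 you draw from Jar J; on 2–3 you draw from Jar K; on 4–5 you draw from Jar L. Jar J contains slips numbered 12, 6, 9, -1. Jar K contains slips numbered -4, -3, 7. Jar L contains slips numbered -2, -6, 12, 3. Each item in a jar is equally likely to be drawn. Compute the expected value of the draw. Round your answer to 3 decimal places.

2.000

E[X | Jar J] = (12 + 6 + 9 − 1)/4 = 13/2
E[X | Jar K] = (-4 − 3 + 7)/3 = 0
E[X | Jar L] = (-2 − 6 + 12 + 3)/4 = 7/4
E[X] = (1/5)·13/2 + (2/5)·0 + (2/5)·7/4 = 2 ≈ 2.000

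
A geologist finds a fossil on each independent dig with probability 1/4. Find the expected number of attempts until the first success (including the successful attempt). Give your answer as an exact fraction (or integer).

For a geometric distribution, E[trials] = 1/p = 1/(1/4) = 4.

4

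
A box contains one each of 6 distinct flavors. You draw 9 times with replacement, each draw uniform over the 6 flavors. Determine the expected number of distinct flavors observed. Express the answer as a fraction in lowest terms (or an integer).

8124571/1679616

Let Xⱼ=1 if type j appears at least once. P(Xⱼ=1) = 1 − ((6−1)/6)^9 = 8124571/10077696.
E[#distinct] = 6·8124571/10077696 = 8124571/1679616.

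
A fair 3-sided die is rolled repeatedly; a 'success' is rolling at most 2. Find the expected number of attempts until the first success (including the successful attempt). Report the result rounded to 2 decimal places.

1.50

For a geometric distribution, E[trials] = 1/p = 1/(2/3) = 3/2.
≈ 1.50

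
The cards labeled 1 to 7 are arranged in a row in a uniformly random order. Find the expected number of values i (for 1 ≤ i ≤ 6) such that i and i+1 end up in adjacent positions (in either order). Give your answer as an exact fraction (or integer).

For each i ∈ {1,…,6}, let Xᵢ = 1 if i and i+1 are adjacent. P(Xᵢ=1) = 2·(7−1)!/7! = 2/7.
By linearity, E[ΣXᵢ] = (6)·(2/7) = 12/7.

12/7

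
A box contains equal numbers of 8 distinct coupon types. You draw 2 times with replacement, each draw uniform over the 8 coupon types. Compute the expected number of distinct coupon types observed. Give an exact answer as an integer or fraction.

Let Xⱼ=1 if type j appears at least once. P(Xⱼ=1) = 1 − ((8−1)/8)^2 = 15/64.
E[#distinct] = 8·15/64 = 15/8.

15/8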